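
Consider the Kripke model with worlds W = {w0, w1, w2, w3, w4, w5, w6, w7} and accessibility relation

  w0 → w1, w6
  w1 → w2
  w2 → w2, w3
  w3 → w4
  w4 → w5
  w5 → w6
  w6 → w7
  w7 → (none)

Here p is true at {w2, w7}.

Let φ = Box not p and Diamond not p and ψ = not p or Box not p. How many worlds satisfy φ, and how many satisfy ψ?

4 and 7

For Box not p and Diamond not p:
w0: Box not p is T, Diamond not p is T. ✓
w1: Box not p is F, Diamond not p is F. ✗
w2: Box not p is F, Diamond not p is T. ✗
w3: Box not p is T, Diamond not p is T. ✓
w4: Box not p is T, Diamond not p is T. ✓
w5: Box not p is T, Diamond not p is T. ✓
w6: Box not p is F, Diamond not p is F. ✗
w7: Box not p is T, Diamond not p is F. ✗
— 4 worlds.
For not p or Box not p:
w0: not p is T, Box not p is T. ✓
w1: not p is T, Box not p is F. ✓
w2: not p is F, Box not p is F. ✗
w3: not p is T, Box not p is T. ✓
w4: not p is T, Box not p is T. ✓
w5: not p is T, Box not p is T. ✓
w6: not p is T, Box not p is F. ✓
w7: not p is F, Box not p is T. ✓
— 7 worlds.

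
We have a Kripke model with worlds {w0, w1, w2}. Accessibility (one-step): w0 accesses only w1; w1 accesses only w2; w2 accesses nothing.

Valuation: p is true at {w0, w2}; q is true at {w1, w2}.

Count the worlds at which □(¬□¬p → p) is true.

w0: successors {w1}; ¬□¬p → p there: w1:F. ✗
w1: successors {w2}; ¬□¬p → p there: w2:T. ✓
w2: no successors, so □(¬□¬p → p) holds vacuously. ✓
Satisfying worlds: {w1, w2}.

2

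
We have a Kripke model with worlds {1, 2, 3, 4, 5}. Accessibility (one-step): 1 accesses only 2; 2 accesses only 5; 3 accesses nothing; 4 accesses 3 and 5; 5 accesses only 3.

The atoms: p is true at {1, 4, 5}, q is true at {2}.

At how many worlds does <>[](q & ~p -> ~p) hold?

1: successors {2}; [](q & ~p -> ~p) there: 2:T. ✓
2: successors {5}; [](q & ~p -> ~p) there: 5:T. ✓
3: no successors, so <>[](q & ~p -> ~p) fails. ✗
4: successors {3, 5}; [](q & ~p -> ~p) there: 3:T, 5:T. ✓
5: successors {3}; [](q & ~p -> ~p) there: 3:T. ✓
Satisfying worlds: {1, 2, 4, 5}.

4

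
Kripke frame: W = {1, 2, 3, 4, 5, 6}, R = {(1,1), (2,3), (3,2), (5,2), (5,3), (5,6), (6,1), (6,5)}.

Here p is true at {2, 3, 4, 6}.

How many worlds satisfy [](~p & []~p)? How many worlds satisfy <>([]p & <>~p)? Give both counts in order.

For [](~p & []~p):
1: successors {1}; ~p & []~p there: 1:T. ✓
2: successors {3}; ~p & []~p there: 3:F. ✗
3: successors {2}; ~p & []~p there: 2:F. ✗
4: no successors, so [](~p & []~p) holds vacuously. ✓
5: successors {2, 3, 6}; ~p & []~p there: 2:F, 3:F, 6:F. ✗
6: successors {1, 5}; ~p & []~p there: 1:T, 5:F. ✗
— 2 worlds.
For <>([]p & <>~p):
1: successors {1}; []p & <>~p there: 1:F. ✗
2: successors {3}; []p & <>~p there: 3:F. ✗
3: successors {2}; []p & <>~p there: 2:F. ✗
4: no successors, so <>([]p & <>~p) fails. ✗
5: successors {2, 3, 6}; []p & <>~p there: 2:F, 3:F, 6:F. ✗
6: successors {1, 5}; []p & <>~p there: 1:F, 5:F. ✗
— 0 worlds.

2 and 0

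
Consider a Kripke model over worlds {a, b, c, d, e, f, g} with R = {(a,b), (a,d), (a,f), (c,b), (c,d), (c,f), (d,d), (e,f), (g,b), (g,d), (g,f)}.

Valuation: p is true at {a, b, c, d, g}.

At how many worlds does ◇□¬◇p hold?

a: successors {b, d, f}; □¬◇p there: b:T, d:F, f:T. ✓
b: no successors, so ◇□¬◇p fails. ✗
c: successors {b, d, f}; □¬◇p there: b:T, d:F, f:T. ✓
d: successors {d}; □¬◇p there: d:F. ✗
e: successors {f}; □¬◇p there: f:T. ✓
f: no successors, so ◇□¬◇p fails. ✗
g: successors {b, d, f}; □¬◇p there: b:T, d:F, f:T. ✓
Satisfying worlds: {a, c, e, g}.

4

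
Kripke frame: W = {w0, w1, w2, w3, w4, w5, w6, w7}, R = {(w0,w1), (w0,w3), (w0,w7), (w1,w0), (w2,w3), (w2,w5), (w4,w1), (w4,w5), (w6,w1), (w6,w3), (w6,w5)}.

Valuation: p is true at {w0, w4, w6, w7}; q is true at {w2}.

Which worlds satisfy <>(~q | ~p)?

w0: successors {w1, w3, w7}; ~q | ~p there: w1:T, w3:T, w7:T. ✓
w1: successors {w0}; ~q | ~p there: w0:T. ✓
w2: successors {w3, w5}; ~q | ~p there: w3:T, w5:T. ✓
w3: no successors, so <>(~q | ~p) fails. ✗
w4: successors {w1, w5}; ~q | ~p there: w1:T, w5:T. ✓
w5: no successors, so <>(~q | ~p) fails. ✗
w6: successors {w1, w3, w5}; ~q | ~p there: w1:T, w3:T, w5:T. ✓
w7: no successors, so <>(~q | ~p) fails. ✗

{w0, w1, w2, w4, w6}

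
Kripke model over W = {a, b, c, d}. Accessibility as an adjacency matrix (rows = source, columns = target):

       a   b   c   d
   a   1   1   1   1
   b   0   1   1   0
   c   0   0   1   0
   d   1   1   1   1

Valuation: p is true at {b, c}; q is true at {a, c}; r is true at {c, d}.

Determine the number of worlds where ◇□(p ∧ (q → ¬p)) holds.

a: successors {a, b, c, d}; □(p ∧ (q → ¬p)) there: a:F, b:F, c:F, d:F. ✗
b: successors {b, c}; □(p ∧ (q → ¬p)) there: b:F, c:F. ✗
c: successors {c}; □(p ∧ (q → ¬p)) there: c:F. ✗
d: successors {a, b, c, d}; □(p ∧ (q → ¬p)) there: a:F, b:F, c:F, d:F. ✗
Satisfying worlds: ∅.

0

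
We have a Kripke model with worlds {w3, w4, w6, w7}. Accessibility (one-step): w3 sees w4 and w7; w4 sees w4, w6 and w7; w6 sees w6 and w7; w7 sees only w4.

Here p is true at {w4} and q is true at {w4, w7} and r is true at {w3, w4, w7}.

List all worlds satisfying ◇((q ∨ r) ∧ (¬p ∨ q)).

w3: successors {w4, w7}; (q ∨ r) ∧ (¬p ∨ q) there: w4:T, w7:T. ✓
w4: successors {w4, w6, w7}; (q ∨ r) ∧ (¬p ∨ q) there: w4:T, w6:F, w7:T. ✓
w6: successors {w6, w7}; (q ∨ r) ∧ (¬p ∨ q) there: w6:F, w7:T. ✓
w7: successors {w4}; (q ∨ r) ∧ (¬p ∨ q) there: w4:T. ✓

{w3, w4, w6, w7}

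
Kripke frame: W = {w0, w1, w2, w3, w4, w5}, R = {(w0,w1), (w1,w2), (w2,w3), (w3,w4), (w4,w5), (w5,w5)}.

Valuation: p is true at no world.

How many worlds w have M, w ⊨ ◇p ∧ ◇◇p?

w0: ◇p is F, ◇◇p is F. ✗
w1: ◇p is F, ◇◇p is F. ✗
w2: ◇p is F, ◇◇p is F. ✗
w3: ◇p is F, ◇◇p is F. ✗
w4: ◇p is F, ◇◇p is F. ✗
w5: ◇p is F, ◇◇p is F. ✗
Satisfying worlds: ∅.

0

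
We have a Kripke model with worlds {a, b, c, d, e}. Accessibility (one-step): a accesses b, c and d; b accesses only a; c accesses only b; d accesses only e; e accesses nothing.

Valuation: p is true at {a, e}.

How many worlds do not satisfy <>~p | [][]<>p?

a: <>~p is T, [][]<>p is F. ✓
b: <>~p is F, [][]<>p is F. ✗
c: <>~p is T, [][]<>p is F. ✓
d: <>~p is F, [][]<>p is T. ✓
e: <>~p is F, [][]<>p is T. ✓
Satisfying worlds: {a, c, d, e}.
So <>~p | [][]<>p fails at the other 1 world.

1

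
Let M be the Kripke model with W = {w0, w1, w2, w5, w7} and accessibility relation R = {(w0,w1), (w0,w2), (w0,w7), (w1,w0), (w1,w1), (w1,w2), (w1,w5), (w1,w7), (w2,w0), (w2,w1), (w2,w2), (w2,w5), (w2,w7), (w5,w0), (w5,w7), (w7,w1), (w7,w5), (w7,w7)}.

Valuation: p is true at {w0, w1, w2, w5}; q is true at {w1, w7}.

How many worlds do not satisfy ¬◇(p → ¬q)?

5

w0: ◇(p → ¬q) is T. ✗
w1: ◇(p → ¬q) is T. ✗
w2: ◇(p → ¬q) is T. ✗
w5: ◇(p → ¬q) is T. ✗
w7: ◇(p → ¬q) is T. ✗
Satisfying worlds: ∅.
So ¬◇(p → ¬q) fails at the other 5 worlds.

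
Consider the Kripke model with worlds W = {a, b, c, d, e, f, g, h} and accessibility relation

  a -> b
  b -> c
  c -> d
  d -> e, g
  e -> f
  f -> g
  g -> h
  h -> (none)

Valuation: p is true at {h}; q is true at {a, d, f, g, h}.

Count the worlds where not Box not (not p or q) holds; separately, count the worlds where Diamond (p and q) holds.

7 and 1

For not Box not (not p or q):
a: Box not (not p or q) is F. ✓
b: Box not (not p or q) is F. ✓
c: Box not (not p or q) is F. ✓
d: Box not (not p or q) is F. ✓
e: Box not (not p or q) is F. ✓
f: Box not (not p or q) is F. ✓
g: Box not (not p or q) is F. ✓
h: Box not (not p or q) is T. ✗
— 7 worlds.
For Diamond (p and q):
a: successors {b}; p and q there: b:F. ✗
b: successors {c}; p and q there: c:F. ✗
c: successors {d}; p and q there: d:F. ✗
d: successors {e, g}; p and q there: e:F, g:F. ✗
e: successors {f}; p and q there: f:F. ✗
f: successors {g}; p and q there: g:F. ✗
g: successors {h}; p and q there: h:T. ✓
h: no successors, so Diamond (p and q) fails. ✗
— 1 world.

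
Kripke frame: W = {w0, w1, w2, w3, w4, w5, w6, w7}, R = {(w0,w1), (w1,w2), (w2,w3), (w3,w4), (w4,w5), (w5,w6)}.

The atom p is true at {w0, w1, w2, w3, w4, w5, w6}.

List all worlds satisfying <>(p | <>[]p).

w0: successors {w1}; p | <>[]p there: w1:T. ✓
w1: successors {w2}; p | <>[]p there: w2:T. ✓
w2: successors {w3}; p | <>[]p there: w3:T. ✓
w3: successors {w4}; p | <>[]p there: w4:T. ✓
w4: successors {w5}; p | <>[]p there: w5:T. ✓
w5: successors {w6}; p | <>[]p there: w6:T. ✓
w6: no successors, so <>(p | <>[]p) fails. ✗
w7: no successors, so <>(p | <>[]p) fails. ✗

{w0, w1, w2, w3, w4, w5}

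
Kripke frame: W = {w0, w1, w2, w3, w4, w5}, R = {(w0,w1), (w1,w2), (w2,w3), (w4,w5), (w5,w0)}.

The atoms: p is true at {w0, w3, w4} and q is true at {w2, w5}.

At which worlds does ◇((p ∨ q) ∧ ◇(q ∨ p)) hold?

{w1, w4}

w0: successors {w1}; (p ∨ q) ∧ ◇(q ∨ p) there: w1:F. ✗
w1: successors {w2}; (p ∨ q) ∧ ◇(q ∨ p) there: w2:T. ✓
w2: successors {w3}; (p ∨ q) ∧ ◇(q ∨ p) there: w3:F. ✗
w3: no successors, so ◇((p ∨ q) ∧ ◇(q ∨ p)) fails. ✗
w4: successors {w5}; (p ∨ q) ∧ ◇(q ∨ p) there: w5:T. ✓
w5: successors {w0}; (p ∨ q) ∧ ◇(q ∨ p) there: w0:F. ✗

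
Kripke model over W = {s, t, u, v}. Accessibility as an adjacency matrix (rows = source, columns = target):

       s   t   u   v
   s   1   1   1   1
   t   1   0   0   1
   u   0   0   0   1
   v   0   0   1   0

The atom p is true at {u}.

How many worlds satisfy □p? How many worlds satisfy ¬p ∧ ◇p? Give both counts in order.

For □p:
s: successors {s, t, u, v}; p there: s:F, t:F, u:T, v:F. ✗
t: successors {s, v}; p there: s:F, v:F. ✗
u: successors {v}; p there: v:F. ✗
v: successors {u}; p there: u:T. ✓
— 1 world.
For ¬p ∧ ◇p:
s: ¬p is T, ◇p is T. ✓
t: ¬p is T, ◇p is F. ✗
u: ¬p is F, ◇p is F. ✗
v: ¬p is T, ◇p is T. ✓
— 2 worlds.

1 and 2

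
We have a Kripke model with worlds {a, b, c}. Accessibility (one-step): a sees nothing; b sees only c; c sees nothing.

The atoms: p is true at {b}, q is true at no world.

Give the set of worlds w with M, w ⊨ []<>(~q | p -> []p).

{a, c}

a: no successors, so []<>(~q | p -> []p) holds vacuously. ✓
b: successors {c}; <>(~q | p -> []p) there: c:F. ✗
c: no successors, so []<>(~q | p -> []p) holds vacuously. ✓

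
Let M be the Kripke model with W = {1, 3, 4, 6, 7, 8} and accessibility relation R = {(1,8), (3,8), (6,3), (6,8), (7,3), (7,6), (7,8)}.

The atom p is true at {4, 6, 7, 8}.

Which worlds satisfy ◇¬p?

1: successors {8}; ¬p there: 8:F. ✗
3: successors {8}; ¬p there: 8:F. ✗
4: no successors, so ◇¬p fails. ✗
6: successors {3, 8}; ¬p there: 3:T, 8:F. ✓
7: successors {3, 6, 8}; ¬p there: 3:T, 6:F, 8:F. ✓
8: no successors, so ◇¬p fails. ✗

{6, 7}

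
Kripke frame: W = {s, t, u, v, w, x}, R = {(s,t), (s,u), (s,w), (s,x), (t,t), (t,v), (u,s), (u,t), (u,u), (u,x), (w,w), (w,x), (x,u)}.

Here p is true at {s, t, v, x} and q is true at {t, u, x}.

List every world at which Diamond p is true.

{s, t, u, w}

s: successors {t, u, w, x}; p there: t:T, u:F, w:F, x:T. ✓
t: successors {t, v}; p there: t:T, v:T. ✓
u: successors {s, t, u, x}; p there: s:T, t:T, u:F, x:T. ✓
v: no successors, so Diamond p fails. ✗
w: successors {w, x}; p there: w:F, x:T. ✓
x: successors {u}; p there: u:F. ✗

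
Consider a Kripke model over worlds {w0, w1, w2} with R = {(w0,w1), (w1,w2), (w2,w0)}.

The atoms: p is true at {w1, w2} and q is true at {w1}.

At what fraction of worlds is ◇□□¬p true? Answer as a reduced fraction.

1/3

w0: successors {w1}; □□¬p there: w1:T. ✓
w1: successors {w2}; □□¬p there: w2:F. ✗
w2: successors {w0}; □□¬p there: w0:F. ✗
That's 1 of 3 worlds, so 1/3.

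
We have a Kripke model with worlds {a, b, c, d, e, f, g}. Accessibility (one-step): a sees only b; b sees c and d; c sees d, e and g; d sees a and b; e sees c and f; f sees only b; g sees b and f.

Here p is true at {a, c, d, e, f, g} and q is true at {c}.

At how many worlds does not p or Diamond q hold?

a: not p is F, Diamond q is F. ✗
b: not p is T, Diamond q is T. ✓
c: not p is F, Diamond q is F. ✗
d: not p is F, Diamond q is F. ✗
e: not p is F, Diamond q is T. ✓
f: not p is F, Diamond q is F. ✗
g: not p is F, Diamond q is F. ✗
Satisfying worlds: {b, e}.

2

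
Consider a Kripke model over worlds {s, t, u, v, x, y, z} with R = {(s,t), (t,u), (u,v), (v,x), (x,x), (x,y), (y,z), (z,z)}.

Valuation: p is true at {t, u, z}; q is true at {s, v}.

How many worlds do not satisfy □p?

s: successors {t}; p there: t:T. ✓
t: successors {u}; p there: u:T. ✓
u: successors {v}; p there: v:F. ✗
v: successors {x}; p there: x:F. ✗
x: successors {x, y}; p there: x:F, y:F. ✗
y: successors {z}; p there: z:T. ✓
z: successors {z}; p there: z:T. ✓
Satisfying worlds: {s, t, y, z}.
So □p fails at the other 3 worlds.

3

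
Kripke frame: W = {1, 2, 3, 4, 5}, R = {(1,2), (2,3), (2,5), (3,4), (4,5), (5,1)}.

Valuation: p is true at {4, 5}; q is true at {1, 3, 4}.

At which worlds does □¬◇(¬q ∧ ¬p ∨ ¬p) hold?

1: successors {2}; ¬◇(¬q ∧ ¬p ∨ ¬p) there: 2:F. ✗
2: successors {3, 5}; ¬◇(¬q ∧ ¬p ∨ ¬p) there: 3:T, 5:F. ✗
3: successors {4}; ¬◇(¬q ∧ ¬p ∨ ¬p) there: 4:T. ✓
4: successors {5}; ¬◇(¬q ∧ ¬p ∨ ¬p) there: 5:F. ✗
5: successors {1}; ¬◇(¬q ∧ ¬p ∨ ¬p) there: 1:F. ✗

{3}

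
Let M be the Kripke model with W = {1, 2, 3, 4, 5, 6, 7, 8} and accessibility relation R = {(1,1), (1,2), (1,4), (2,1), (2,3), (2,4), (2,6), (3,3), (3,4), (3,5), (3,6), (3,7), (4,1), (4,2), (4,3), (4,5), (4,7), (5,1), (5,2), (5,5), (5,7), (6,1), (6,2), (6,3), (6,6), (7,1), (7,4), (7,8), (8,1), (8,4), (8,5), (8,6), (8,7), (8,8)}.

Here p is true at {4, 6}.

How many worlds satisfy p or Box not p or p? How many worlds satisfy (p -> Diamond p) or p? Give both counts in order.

3 and 8

For p or Box not p or p:
1: p is F, Box not p or p is F. ✗
2: p is F, Box not p or p is F. ✗
3: p is F, Box not p or p is F. ✗
4: p is T, Box not p or p is T. ✓
5: p is F, Box not p or p is T. ✓
6: p is T, Box not p or p is T. ✓
7: p is F, Box not p or p is F. ✗
8: p is F, Box not p or p is F. ✗
— 3 worlds.
For (p -> Diamond p) or p:
1: p -> Diamond p is T, p is F. ✓
2: p -> Diamond p is T, p is F. ✓
3: p -> Diamond p is T, p is F. ✓
4: p -> Diamond p is F, p is T. ✓
5: p -> Diamond p is T, p is F. ✓
6: p -> Diamond p is T, p is T. ✓
7: p -> Diamond p is T, p is F. ✓
8: p -> Diamond p is T, p is F. ✓
— 8 worlds.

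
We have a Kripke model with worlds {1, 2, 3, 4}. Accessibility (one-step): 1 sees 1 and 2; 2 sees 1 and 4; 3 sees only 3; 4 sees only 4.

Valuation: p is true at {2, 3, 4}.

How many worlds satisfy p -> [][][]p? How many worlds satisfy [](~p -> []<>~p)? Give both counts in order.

For p -> [][][]p:
1: p is F, [][][]p is F. ✓
2: p is T, [][][]p is F. ✗
3: p is T, [][][]p is T. ✓
4: p is T, [][][]p is T. ✓
— 3 worlds.
For [](~p -> []<>~p):
1: successors {1, 2}; ~p -> []<>~p there: 1:T, 2:T. ✓
2: successors {1, 4}; ~p -> []<>~p there: 1:T, 4:T. ✓
3: successors {3}; ~p -> []<>~p there: 3:T. ✓
4: successors {4}; ~p -> []<>~p there: 4:T. ✓
— 4 worlds.

3 and 4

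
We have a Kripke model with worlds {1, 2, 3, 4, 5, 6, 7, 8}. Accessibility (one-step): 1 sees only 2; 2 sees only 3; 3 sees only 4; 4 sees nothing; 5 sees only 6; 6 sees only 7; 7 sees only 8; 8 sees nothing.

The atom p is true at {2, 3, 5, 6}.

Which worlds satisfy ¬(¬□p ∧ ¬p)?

1: ¬□p ∧ ¬p is F. ✓
2: ¬□p ∧ ¬p is F. ✓
3: ¬□p ∧ ¬p is F. ✓
4: ¬□p ∧ ¬p is F. ✓
5: ¬□p ∧ ¬p is F. ✓
6: ¬□p ∧ ¬p is F. ✓
7: ¬□p ∧ ¬p is T. ✗
8: ¬□p ∧ ¬p is F. ✓

{1, 2, 3, 4, 5, 6, 8}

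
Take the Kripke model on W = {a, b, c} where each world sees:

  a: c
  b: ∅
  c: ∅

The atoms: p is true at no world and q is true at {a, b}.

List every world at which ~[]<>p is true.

{a}

a: []<>p is F. ✓
b: []<>p is T. ✗
c: []<>p is T. ✗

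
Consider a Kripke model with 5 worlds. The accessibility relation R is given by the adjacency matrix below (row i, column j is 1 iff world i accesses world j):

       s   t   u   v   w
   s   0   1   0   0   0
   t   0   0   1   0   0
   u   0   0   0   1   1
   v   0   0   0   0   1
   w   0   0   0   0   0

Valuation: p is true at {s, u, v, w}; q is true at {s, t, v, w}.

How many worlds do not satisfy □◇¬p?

s: successors {t}; ◇¬p there: t:F. ✗
t: successors {u}; ◇¬p there: u:F. ✗
u: successors {v, w}; ◇¬p there: v:F, w:F. ✗
v: successors {w}; ◇¬p there: w:F. ✗
w: no successors, so □◇¬p holds vacuously. ✓
Satisfying worlds: {w}.
So □◇¬p fails at the other 4 worlds.

4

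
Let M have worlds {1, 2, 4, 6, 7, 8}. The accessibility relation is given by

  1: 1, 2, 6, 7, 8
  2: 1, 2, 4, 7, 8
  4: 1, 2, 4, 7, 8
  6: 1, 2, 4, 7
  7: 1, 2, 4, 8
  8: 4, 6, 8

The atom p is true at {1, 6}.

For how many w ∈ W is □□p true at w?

0

1: successors {1, 2, 6, 7, 8}; □p there: 1:F, 2:F, 6:F, 7:F, 8:F. ✗
2: successors {1, 2, 4, 7, 8}; □p there: 1:F, 2:F, 4:F, 7:F, 8:F. ✗
4: successors {1, 2, 4, 7, 8}; □p there: 1:F, 2:F, 4:F, 7:F, 8:F. ✗
6: successors {1, 2, 4, 7}; □p there: 1:F, 2:F, 4:F, 7:F. ✗
7: successors {1, 2, 4, 8}; □p there: 1:F, 2:F, 4:F, 8:F. ✗
8: successors {4, 6, 8}; □p there: 4:F, 6:F, 8:F. ✗
Satisfying worlds: ∅.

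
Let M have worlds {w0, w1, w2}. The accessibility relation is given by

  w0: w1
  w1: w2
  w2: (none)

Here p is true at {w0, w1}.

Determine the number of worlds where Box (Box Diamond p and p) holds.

1

w0: successors {w1}; Box Diamond p and p there: w1:F. ✗
w1: successors {w2}; Box Diamond p and p there: w2:F. ✗
w2: no successors, so Box (Box Diamond p and p) holds vacuously. ✓
Satisfying worlds: {w2}.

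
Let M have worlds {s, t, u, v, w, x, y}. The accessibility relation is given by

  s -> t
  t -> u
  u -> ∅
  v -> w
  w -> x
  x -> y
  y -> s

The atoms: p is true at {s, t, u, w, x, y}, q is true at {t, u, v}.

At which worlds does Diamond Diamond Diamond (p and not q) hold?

s: successors {t}; Diamond Diamond (p and not q) there: t:F. ✗
t: successors {u}; Diamond Diamond (p and not q) there: u:F. ✗
u: no successors, so Diamond Diamond Diamond (p and not q) fails. ✗
v: successors {w}; Diamond Diamond (p and not q) there: w:T. ✓
w: successors {x}; Diamond Diamond (p and not q) there: x:T. ✓
x: successors {y}; Diamond Diamond (p and not q) there: y:F. ✗
y: successors {s}; Diamond Diamond (p and not q) there: s:F. ✗

{v, w}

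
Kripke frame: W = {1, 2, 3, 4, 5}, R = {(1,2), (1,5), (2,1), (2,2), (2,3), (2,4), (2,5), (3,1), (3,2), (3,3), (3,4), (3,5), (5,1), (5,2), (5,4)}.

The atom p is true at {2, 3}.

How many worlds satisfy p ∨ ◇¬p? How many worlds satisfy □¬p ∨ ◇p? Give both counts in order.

For p ∨ ◇¬p:
1: p is F, ◇¬p is T. ✓
2: p is T, ◇¬p is T. ✓
3: p is T, ◇¬p is T. ✓
4: p is F, ◇¬p is F. ✗
5: p is F, ◇¬p is T. ✓
— 4 worlds.
For □¬p ∨ ◇p:
1: □¬p is F, ◇p is T. ✓
2: □¬p is F, ◇p is T. ✓
3: □¬p is F, ◇p is T. ✓
4: □¬p is T, ◇p is F. ✓
5: □¬p is F, ◇p is T. ✓
— 5 worlds.

4 and 5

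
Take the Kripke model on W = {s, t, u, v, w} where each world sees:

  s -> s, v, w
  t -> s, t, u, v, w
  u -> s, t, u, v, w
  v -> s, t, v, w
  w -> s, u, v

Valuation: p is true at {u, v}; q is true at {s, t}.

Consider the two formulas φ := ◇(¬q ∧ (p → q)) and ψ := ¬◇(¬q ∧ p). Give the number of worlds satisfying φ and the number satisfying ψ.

4 and 0

For ◇(¬q ∧ (p → q)):
s: successors {s, v, w}; ¬q ∧ (p → q) there: s:F, v:F, w:T. ✓
t: successors {s, t, u, v, w}; ¬q ∧ (p → q) there: s:F, t:F, u:F, v:F, w:T. ✓
u: successors {s, t, u, v, w}; ¬q ∧ (p → q) there: s:F, t:F, u:F, v:F, w:T. ✓
v: successors {s, t, v, w}; ¬q ∧ (p → q) there: s:F, t:F, v:F, w:T. ✓
w: successors {s, u, v}; ¬q ∧ (p → q) there: s:F, u:F, v:F. ✗
— 4 worlds.
For ¬◇(¬q ∧ p):
s: ◇(¬q ∧ p) is T. ✗
t: ◇(¬q ∧ p) is T. ✗
u: ◇(¬q ∧ p) is T. ✗
v: ◇(¬q ∧ p) is T. ✗
w: ◇(¬q ∧ p) is T. ✗
— 0 worlds.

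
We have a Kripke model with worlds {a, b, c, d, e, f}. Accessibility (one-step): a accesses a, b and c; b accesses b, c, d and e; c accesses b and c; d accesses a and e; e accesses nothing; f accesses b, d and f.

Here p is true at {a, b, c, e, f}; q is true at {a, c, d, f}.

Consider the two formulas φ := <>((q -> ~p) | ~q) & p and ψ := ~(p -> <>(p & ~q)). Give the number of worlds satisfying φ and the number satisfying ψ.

For <>((q -> ~p) | ~q) & p:
a: <>((q -> ~p) | ~q) is T, p is T. ✓
b: <>((q -> ~p) | ~q) is T, p is T. ✓
c: <>((q -> ~p) | ~q) is T, p is T. ✓
d: <>((q -> ~p) | ~q) is T, p is F. ✗
e: <>((q -> ~p) | ~q) is F, p is T. ✗
f: <>((q -> ~p) | ~q) is T, p is T. ✓
— 4 worlds.
For ~(p -> <>(p & ~q)):
a: p -> <>(p & ~q) is T. ✗
b: p -> <>(p & ~q) is T. ✗
c: p -> <>(p & ~q) is T. ✗
d: p -> <>(p & ~q) is T. ✗
e: p -> <>(p & ~q) is F. ✓
f: p -> <>(p & ~q) is T. ✗
— 1 world.

4 and 1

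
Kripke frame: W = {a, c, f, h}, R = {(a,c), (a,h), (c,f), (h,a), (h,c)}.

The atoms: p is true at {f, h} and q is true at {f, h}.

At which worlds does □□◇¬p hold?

{c, f}

a: successors {c, h}; □◇¬p there: c:F, h:F. ✗
c: successors {f}; □◇¬p there: f:T. ✓
f: no successors, so □□◇¬p holds vacuously. ✓
h: successors {a, c}; □◇¬p there: a:F, c:F. ✗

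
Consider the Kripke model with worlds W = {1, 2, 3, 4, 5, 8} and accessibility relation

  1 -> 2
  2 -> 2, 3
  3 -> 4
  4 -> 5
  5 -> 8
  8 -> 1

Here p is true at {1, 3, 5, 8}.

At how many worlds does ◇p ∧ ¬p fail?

1: ◇p is F, ¬p is F. ✗
2: ◇p is T, ¬p is T. ✓
3: ◇p is F, ¬p is F. ✗
4: ◇p is T, ¬p is T. ✓
5: ◇p is T, ¬p is F. ✗
8: ◇p is T, ¬p is F. ✗
Satisfying worlds: {2, 4}.
So ◇p ∧ ¬p fails at the other 4 worlds.

4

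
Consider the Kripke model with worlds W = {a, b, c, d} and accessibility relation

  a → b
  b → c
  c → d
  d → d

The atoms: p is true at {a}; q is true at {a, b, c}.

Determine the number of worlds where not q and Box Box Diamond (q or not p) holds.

1

a: not q is F, Box Box Diamond (q or not p) is T. ✗
b: not q is F, Box Box Diamond (q or not p) is T. ✗
c: not q is F, Box Box Diamond (q or not p) is T. ✗
d: not q is T, Box Box Diamond (q or not p) is T. ✓
Satisfying worlds: {d}.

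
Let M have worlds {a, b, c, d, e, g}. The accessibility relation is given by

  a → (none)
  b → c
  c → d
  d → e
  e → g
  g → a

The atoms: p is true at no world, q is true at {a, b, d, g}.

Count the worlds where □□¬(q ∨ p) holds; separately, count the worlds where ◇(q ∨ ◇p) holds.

For □□¬(q ∨ p):
a: no successors, so □□¬(q ∨ p) holds vacuously. ✓
b: successors {c}; □¬(q ∨ p) there: c:F. ✗
c: successors {d}; □¬(q ∨ p) there: d:T. ✓
d: successors {e}; □¬(q ∨ p) there: e:F. ✗
e: successors {g}; □¬(q ∨ p) there: g:F. ✗
g: successors {a}; □¬(q ∨ p) there: a:T. ✓
— 3 worlds.
For ◇(q ∨ ◇p):
a: no successors, so ◇(q ∨ ◇p) fails. ✗
b: successors {c}; q ∨ ◇p there: c:F. ✗
c: successors {d}; q ∨ ◇p there: d:T. ✓
d: successors {e}; q ∨ ◇p there: e:F. ✗
e: successors {g}; q ∨ ◇p there: g:T. ✓
g: successors {a}; q ∨ ◇p there: a:T. ✓
— 3 worlds.

3 and 3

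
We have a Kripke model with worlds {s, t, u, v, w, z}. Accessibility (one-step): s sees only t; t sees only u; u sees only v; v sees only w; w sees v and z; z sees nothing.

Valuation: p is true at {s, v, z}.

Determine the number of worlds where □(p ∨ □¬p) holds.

4

s: successors {t}; p ∨ □¬p there: t:T. ✓
t: successors {u}; p ∨ □¬p there: u:F. ✗
u: successors {v}; p ∨ □¬p there: v:T. ✓
v: successors {w}; p ∨ □¬p there: w:F. ✗
w: successors {v, z}; p ∨ □¬p there: v:T, z:T. ✓
z: no successors, so □(p ∨ □¬p) holds vacuously. ✓
Satisfying worlds: {s, u, w, z}.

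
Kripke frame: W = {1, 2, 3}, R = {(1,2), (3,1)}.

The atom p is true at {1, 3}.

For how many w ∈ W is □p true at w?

1: successors {2}; p there: 2:F. ✗
2: no successors, so □p holds vacuously. ✓
3: successors {1}; p there: 1:T. ✓
Satisfying worlds: {2, 3}.

2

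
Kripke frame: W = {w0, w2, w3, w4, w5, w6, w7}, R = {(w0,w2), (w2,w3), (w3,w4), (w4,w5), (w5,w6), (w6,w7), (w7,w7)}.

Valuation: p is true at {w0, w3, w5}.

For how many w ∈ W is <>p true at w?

w0: successors {w2}; p there: w2:F. ✗
w2: successors {w3}; p there: w3:T. ✓
w3: successors {w4}; p there: w4:F. ✗
w4: successors {w5}; p there: w5:T. ✓
w5: successors {w6}; p there: w6:F. ✗
w6: successors {w7}; p there: w7:F. ✗
w7: successors {w7}; p there: w7:F. ✗
Satisfying worlds: {w2, w4}.

2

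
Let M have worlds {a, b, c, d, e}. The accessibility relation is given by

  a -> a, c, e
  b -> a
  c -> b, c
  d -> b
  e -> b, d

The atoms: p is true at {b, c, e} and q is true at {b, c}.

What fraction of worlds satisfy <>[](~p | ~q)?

3/5

a: successors {a, c, e}; [](~p | ~q) there: a:F, c:F, e:F. ✗
b: successors {a}; [](~p | ~q) there: a:F. ✗
c: successors {b, c}; [](~p | ~q) there: b:T, c:F. ✓
d: successors {b}; [](~p | ~q) there: b:T. ✓
e: successors {b, d}; [](~p | ~q) there: b:T, d:F. ✓
That's 3 of 5 worlds, so 3/5.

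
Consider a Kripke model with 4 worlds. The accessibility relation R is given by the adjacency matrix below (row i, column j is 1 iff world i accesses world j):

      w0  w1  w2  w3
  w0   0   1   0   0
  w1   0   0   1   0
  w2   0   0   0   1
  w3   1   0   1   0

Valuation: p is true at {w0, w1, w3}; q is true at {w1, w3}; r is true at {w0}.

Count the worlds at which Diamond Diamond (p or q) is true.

3

w0: successors {w1}; Diamond (p or q) there: w1:F. ✗
w1: successors {w2}; Diamond (p or q) there: w2:T. ✓
w2: successors {w3}; Diamond (p or q) there: w3:T. ✓
w3: successors {w0, w2}; Diamond (p or q) there: w0:T, w2:T. ✓
Satisfying worlds: {w1, w2, w3}.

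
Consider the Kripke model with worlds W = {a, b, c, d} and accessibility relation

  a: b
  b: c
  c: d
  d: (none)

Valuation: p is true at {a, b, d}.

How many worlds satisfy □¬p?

a: successors {b}; ¬p there: b:F. ✗
b: successors {c}; ¬p there: c:T. ✓
c: successors {d}; ¬p there: d:F. ✗
d: no successors, so □¬p holds vacuously. ✓
Satisfying worlds: {b, d}.

2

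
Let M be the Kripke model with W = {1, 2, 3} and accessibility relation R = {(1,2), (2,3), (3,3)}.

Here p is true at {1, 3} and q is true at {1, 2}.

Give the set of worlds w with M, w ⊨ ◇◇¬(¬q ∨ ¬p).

1: successors {2}; ◇¬(¬q ∨ ¬p) there: 2:F. ✗
2: successors {3}; ◇¬(¬q ∨ ¬p) there: 3:F. ✗
3: successors {3}; ◇¬(¬q ∨ ¬p) there: 3:F. ✗

∅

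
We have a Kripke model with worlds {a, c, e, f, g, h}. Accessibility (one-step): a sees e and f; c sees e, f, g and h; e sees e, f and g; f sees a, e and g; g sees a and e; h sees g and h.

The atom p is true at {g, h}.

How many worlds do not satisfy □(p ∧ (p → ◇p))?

6

a: successors {e, f}; p ∧ (p → ◇p) there: e:F, f:F. ✗
c: successors {e, f, g, h}; p ∧ (p → ◇p) there: e:F, f:F, g:F, h:T. ✗
e: successors {e, f, g}; p ∧ (p → ◇p) there: e:F, f:F, g:F. ✗
f: successors {a, e, g}; p ∧ (p → ◇p) there: a:F, e:F, g:F. ✗
g: successors {a, e}; p ∧ (p → ◇p) there: a:F, e:F. ✗
h: successors {g, h}; p ∧ (p → ◇p) there: g:F, h:T. ✗
Satisfying worlds: ∅.
So □(p ∧ (p → ◇p)) fails at the other 6 worlds.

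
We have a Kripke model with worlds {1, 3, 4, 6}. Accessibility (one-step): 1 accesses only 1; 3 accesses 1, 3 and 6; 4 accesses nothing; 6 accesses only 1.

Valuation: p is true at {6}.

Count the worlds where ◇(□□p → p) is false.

1

1: successors {1}; □□p → p there: 1:T. ✓
3: successors {1, 3, 6}; □□p → p there: 1:T, 3:T, 6:T. ✓
4: no successors, so ◇(□□p → p) fails. ✗
6: successors {1}; □□p → p there: 1:T. ✓
Satisfying worlds: {1, 3, 6}.
So ◇(□□p → p) fails at the other 1 world.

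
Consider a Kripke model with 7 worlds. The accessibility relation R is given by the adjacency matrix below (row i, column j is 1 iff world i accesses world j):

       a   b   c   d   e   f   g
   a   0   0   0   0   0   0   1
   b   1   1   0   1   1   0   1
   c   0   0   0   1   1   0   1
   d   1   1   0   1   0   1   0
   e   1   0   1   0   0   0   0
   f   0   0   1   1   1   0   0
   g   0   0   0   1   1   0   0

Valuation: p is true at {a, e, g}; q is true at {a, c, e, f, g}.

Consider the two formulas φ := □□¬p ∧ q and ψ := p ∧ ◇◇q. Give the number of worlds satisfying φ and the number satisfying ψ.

0 and 3

For □□¬p ∧ q:
a: □□¬p is F, q is T. ✗
b: □□¬p is F, q is F. ✗
c: □□¬p is F, q is T. ✗
d: □□¬p is F, q is F. ✗
e: □□¬p is F, q is T. ✗
f: □□¬p is F, q is T. ✗
g: □□¬p is F, q is T. ✗
— 0 worlds.
For p ∧ ◇◇q:
a: p is T, ◇◇q is T. ✓
b: p is F, ◇◇q is T. ✗
c: p is F, ◇◇q is T. ✗
d: p is F, ◇◇q is T. ✗
e: p is T, ◇◇q is T. ✓
f: p is F, ◇◇q is T. ✗
g: p is T, ◇◇q is T. ✓
— 3 worlds.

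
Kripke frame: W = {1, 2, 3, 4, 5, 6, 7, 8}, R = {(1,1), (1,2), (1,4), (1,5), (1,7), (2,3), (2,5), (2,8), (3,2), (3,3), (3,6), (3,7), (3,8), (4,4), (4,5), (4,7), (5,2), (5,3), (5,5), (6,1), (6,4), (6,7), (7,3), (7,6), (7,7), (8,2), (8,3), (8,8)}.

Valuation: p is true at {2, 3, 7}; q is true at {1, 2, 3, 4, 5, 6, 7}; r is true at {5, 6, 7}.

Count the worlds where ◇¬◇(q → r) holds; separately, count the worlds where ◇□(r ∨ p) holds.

For ◇¬◇(q → r):
1: successors {1, 2, 4, 5, 7}; ¬◇(q → r) there: 1:F, 2:F, 4:F, 5:F, 7:F. ✗
2: successors {3, 5, 8}; ¬◇(q → r) there: 3:F, 5:F, 8:F. ✗
3: successors {2, 3, 6, 7, 8}; ¬◇(q → r) there: 2:F, 3:F, 6:F, 7:F, 8:F. ✗
4: successors {4, 5, 7}; ¬◇(q → r) there: 4:F, 5:F, 7:F. ✗
5: successors {2, 3, 5}; ¬◇(q → r) there: 2:F, 3:F, 5:F. ✗
6: successors {1, 4, 7}; ¬◇(q → r) there: 1:F, 4:F, 7:F. ✗
7: successors {3, 6, 7}; ¬◇(q → r) there: 3:F, 6:F, 7:F. ✗
8: successors {2, 3, 8}; ¬◇(q → r) there: 2:F, 3:F, 8:F. ✗
— 0 worlds.
For ◇□(r ∨ p):
1: successors {1, 2, 4, 5, 7}; □(r ∨ p) there: 1:F, 2:F, 4:F, 5:T, 7:T. ✓
2: successors {3, 5, 8}; □(r ∨ p) there: 3:F, 5:T, 8:F. ✓
3: successors {2, 3, 6, 7, 8}; □(r ∨ p) there: 2:F, 3:F, 6:F, 7:T, 8:F. ✓
4: successors {4, 5, 7}; □(r ∨ p) there: 4:F, 5:T, 7:T. ✓
5: successors {2, 3, 5}; □(r ∨ p) there: 2:F, 3:F, 5:T. ✓
6: successors {1, 4, 7}; □(r ∨ p) there: 1:F, 4:F, 7:T. ✓
7: successors {3, 6, 7}; □(r ∨ p) there: 3:F, 6:F, 7:T. ✓
8: successors {2, 3, 8}; □(r ∨ p) there: 2:F, 3:F, 8:F. ✗
— 7 worlds.

0 and 7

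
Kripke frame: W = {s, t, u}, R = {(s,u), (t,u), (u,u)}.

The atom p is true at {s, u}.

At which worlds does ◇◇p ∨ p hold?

s: ◇◇p is T, p is T. ✓
t: ◇◇p is T, p is F. ✓
u: ◇◇p is T, p is T. ✓

{s, t, u}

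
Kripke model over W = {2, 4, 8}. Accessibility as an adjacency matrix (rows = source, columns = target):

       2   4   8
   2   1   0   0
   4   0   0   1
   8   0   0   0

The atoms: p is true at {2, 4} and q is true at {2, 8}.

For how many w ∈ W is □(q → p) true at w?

2

2: successors {2}; q → p there: 2:T. ✓
4: successors {8}; q → p there: 8:F. ✗
8: no successors, so □(q → p) holds vacuously. ✓
Satisfying worlds: {2, 8}.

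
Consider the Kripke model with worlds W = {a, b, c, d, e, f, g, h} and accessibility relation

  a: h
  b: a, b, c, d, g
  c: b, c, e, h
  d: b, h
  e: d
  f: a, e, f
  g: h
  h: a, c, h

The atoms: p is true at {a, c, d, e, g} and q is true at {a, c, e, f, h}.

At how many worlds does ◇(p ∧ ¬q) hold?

2

a: successors {h}; p ∧ ¬q there: h:F. ✗
b: successors {a, b, c, d, g}; p ∧ ¬q there: a:F, b:F, c:F, d:T, g:T. ✓
c: successors {b, c, e, h}; p ∧ ¬q there: b:F, c:F, e:F, h:F. ✗
d: successors {b, h}; p ∧ ¬q there: b:F, h:F. ✗
e: successors {d}; p ∧ ¬q there: d:T. ✓
f: successors {a, e, f}; p ∧ ¬q there: a:F, e:F, f:F. ✗
g: successors {h}; p ∧ ¬q there: h:F. ✗
h: successors {a, c, h}; p ∧ ¬q there: a:F, c:F, h:F. ✗
Satisfying worlds: {b, e}.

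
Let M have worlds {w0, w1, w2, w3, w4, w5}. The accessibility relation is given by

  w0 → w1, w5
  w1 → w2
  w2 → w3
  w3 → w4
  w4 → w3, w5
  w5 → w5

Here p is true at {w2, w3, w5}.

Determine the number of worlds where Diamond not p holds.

w0: successors {w1, w5}; not p there: w1:T, w5:F. ✓
w1: successors {w2}; not p there: w2:F. ✗
w2: successors {w3}; not p there: w3:F. ✗
w3: successors {w4}; not p there: w4:T. ✓
w4: successors {w3, w5}; not p there: w3:F, w5:F. ✗
w5: successors {w5}; not p there: w5:F. ✗
Satisfying worlds: {w0, w3}.

2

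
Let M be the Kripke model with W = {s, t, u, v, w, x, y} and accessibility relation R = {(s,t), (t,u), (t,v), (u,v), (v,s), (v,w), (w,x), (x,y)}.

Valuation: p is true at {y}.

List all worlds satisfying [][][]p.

s: successors {t}; [][]p there: t:F. ✗
t: successors {u, v}; [][]p there: u:F, v:F. ✗
u: successors {v}; [][]p there: v:F. ✗
v: successors {s, w}; [][]p there: s:F, w:T. ✗
w: successors {x}; [][]p there: x:T. ✓
x: successors {y}; [][]p there: y:T. ✓
y: no successors, so [][][]p holds vacuously. ✓

{w, x, y}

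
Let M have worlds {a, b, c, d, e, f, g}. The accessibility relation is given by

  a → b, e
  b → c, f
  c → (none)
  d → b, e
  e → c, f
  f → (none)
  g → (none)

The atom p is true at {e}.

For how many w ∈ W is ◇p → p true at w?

a: ◇p is T, p is F. ✗
b: ◇p is F, p is F. ✓
c: ◇p is F, p is F. ✓
d: ◇p is T, p is F. ✗
e: ◇p is F, p is T. ✓
f: ◇p is F, p is F. ✓
g: ◇p is F, p is F. ✓
Satisfying worlds: {b, c, e, f, g}.

5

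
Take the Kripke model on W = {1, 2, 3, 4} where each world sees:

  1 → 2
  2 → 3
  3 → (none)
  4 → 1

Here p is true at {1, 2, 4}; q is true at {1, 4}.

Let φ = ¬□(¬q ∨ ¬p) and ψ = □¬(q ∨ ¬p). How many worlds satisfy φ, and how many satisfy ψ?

1 and 2

For ¬□(¬q ∨ ¬p):
1: □(¬q ∨ ¬p) is T. ✗
2: □(¬q ∨ ¬p) is T. ✗
3: □(¬q ∨ ¬p) is T. ✗
4: □(¬q ∨ ¬p) is F. ✓
— 1 world.
For □¬(q ∨ ¬p):
1: successors {2}; ¬(q ∨ ¬p) there: 2:T. ✓
2: successors {3}; ¬(q ∨ ¬p) there: 3:F. ✗
3: no successors, so □¬(q ∨ ¬p) holds vacuously. ✓
4: successors {1}; ¬(q ∨ ¬p) there: 1:F. ✗
— 2 worlds.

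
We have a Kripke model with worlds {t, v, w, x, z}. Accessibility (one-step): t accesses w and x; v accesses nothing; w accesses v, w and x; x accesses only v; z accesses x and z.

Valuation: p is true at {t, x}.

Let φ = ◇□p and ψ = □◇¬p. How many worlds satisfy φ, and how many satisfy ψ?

For ◇□p:
t: successors {w, x}; □p there: w:F, x:F. ✗
v: no successors, so ◇□p fails. ✗
w: successors {v, w, x}; □p there: v:T, w:F, x:F. ✓
x: successors {v}; □p there: v:T. ✓
z: successors {x, z}; □p there: x:F, z:F. ✗
— 2 worlds.
For □◇¬p:
t: successors {w, x}; ◇¬p there: w:T, x:T. ✓
v: no successors, so □◇¬p holds vacuously. ✓
w: successors {v, w, x}; ◇¬p there: v:F, w:T, x:T. ✗
x: successors {v}; ◇¬p there: v:F. ✗
z: successors {x, z}; ◇¬p there: x:T, z:T. ✓
— 3 worlds.

2 and 3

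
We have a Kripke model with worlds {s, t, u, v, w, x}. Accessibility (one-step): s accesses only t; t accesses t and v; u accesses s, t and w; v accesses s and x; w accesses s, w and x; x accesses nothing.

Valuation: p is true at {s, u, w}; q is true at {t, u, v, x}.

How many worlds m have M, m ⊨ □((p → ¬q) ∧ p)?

s: successors {t}; (p → ¬q) ∧ p there: t:F. ✗
t: successors {t, v}; (p → ¬q) ∧ p there: t:F, v:F. ✗
u: successors {s, t, w}; (p → ¬q) ∧ p there: s:T, t:F, w:T. ✗
v: successors {s, x}; (p → ¬q) ∧ p there: s:T, x:F. ✗
w: successors {s, w, x}; (p → ¬q) ∧ p there: s:T, w:T, x:F. ✗
x: no successors, so □((p → ¬q) ∧ p) holds vacuously. ✓
Satisfying worlds: {x}.

1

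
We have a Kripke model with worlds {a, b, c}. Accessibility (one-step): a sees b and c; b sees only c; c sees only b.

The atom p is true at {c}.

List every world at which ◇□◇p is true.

a: successors {b, c}; □◇p there: b:F, c:T. ✓
b: successors {c}; □◇p there: c:T. ✓
c: successors {b}; □◇p there: b:F. ✗

{a, b}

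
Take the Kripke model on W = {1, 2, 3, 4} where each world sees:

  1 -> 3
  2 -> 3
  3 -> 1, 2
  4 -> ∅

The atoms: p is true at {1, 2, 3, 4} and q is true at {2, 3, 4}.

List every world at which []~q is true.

1: successors {3}; ~q there: 3:F. ✗
2: successors {3}; ~q there: 3:F. ✗
3: successors {1, 2}; ~q there: 1:T, 2:F. ✗
4: no successors, so []~q holds vacuously. ✓

{4}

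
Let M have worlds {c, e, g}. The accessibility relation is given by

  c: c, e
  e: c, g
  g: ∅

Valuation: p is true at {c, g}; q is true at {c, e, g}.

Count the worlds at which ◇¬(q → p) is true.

1

c: successors {c, e}; ¬(q → p) there: c:F, e:T. ✓
e: successors {c, g}; ¬(q → p) there: c:F, g:F. ✗
g: no successors, so ◇¬(q → p) fails. ✗
Satisfying worlds: {c}.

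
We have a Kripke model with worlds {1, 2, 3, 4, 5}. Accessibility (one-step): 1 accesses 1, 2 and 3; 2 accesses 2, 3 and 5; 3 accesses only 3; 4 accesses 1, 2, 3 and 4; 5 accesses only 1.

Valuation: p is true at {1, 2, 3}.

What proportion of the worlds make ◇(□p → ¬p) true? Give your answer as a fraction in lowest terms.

1: successors {1, 2, 3}; □p → ¬p there: 1:F, 2:T, 3:F. ✓
2: successors {2, 3, 5}; □p → ¬p there: 2:T, 3:F, 5:T. ✓
3: successors {3}; □p → ¬p there: 3:F. ✗
4: successors {1, 2, 3, 4}; □p → ¬p there: 1:F, 2:T, 3:F, 4:T. ✓
5: successors {1}; □p → ¬p there: 1:F. ✗
That's 3 of 5 worlds, so 3/5.

3/5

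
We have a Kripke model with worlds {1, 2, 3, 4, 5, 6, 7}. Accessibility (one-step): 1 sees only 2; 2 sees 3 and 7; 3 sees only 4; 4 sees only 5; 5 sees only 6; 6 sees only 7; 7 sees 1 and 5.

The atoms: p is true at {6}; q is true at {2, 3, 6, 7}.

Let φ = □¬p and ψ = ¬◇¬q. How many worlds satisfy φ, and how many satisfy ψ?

For □¬p:
1: successors {2}; ¬p there: 2:T. ✓
2: successors {3, 7}; ¬p there: 3:T, 7:T. ✓
3: successors {4}; ¬p there: 4:T. ✓
4: successors {5}; ¬p there: 5:T. ✓
5: successors {6}; ¬p there: 6:F. ✗
6: successors {7}; ¬p there: 7:T. ✓
7: successors {1, 5}; ¬p there: 1:T, 5:T. ✓
— 6 worlds.
For ¬◇¬q:
1: ◇¬q is F. ✓
2: ◇¬q is F. ✓
3: ◇¬q is T. ✗
4: ◇¬q is T. ✗
5: ◇¬q is F. ✓
6: ◇¬q is F. ✓
7: ◇¬q is T. ✗
— 4 worlds.

6 and 4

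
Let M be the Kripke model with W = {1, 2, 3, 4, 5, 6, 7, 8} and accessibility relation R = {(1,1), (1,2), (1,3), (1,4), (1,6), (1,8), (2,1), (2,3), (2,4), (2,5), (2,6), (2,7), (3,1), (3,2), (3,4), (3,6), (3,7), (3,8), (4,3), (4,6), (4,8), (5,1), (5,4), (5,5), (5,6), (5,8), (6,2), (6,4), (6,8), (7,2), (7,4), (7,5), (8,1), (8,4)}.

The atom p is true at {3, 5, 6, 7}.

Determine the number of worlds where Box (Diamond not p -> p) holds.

0

1: successors {1, 2, 3, 4, 6, 8}; Diamond not p -> p there: 1:F, 2:F, 3:T, 4:F, 6:T, 8:F. ✗
2: successors {1, 3, 4, 5, 6, 7}; Diamond not p -> p there: 1:F, 3:T, 4:F, 5:T, 6:T, 7:T. ✗
3: successors {1, 2, 4, 6, 7, 8}; Diamond not p -> p there: 1:F, 2:F, 4:F, 6:T, 7:T, 8:F. ✗
4: successors {3, 6, 8}; Diamond not p -> p there: 3:T, 6:T, 8:F. ✗
5: successors {1, 4, 5, 6, 8}; Diamond not p -> p there: 1:F, 4:F, 5:T, 6:T, 8:F. ✗
6: successors {2, 4, 8}; Diamond not p -> p there: 2:F, 4:F, 8:F. ✗
7: successors {2, 4, 5}; Diamond not p -> p there: 2:F, 4:F, 5:T. ✗
8: successors {1, 4}; Diamond not p -> p there: 1:F, 4:F. ✗
Satisfying worlds: ∅.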